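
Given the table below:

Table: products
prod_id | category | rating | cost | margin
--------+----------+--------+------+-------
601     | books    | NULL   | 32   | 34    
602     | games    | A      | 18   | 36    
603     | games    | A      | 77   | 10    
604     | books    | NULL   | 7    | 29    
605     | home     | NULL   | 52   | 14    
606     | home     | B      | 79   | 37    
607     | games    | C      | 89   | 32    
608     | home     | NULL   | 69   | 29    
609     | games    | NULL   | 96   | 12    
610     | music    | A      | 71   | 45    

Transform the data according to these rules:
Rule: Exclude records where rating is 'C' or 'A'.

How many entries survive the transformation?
6

Step 1: Count records to exclude
  - 1 (C) + 3 (A) = 4 records
Step 2: Total records: 10
Step 3: Remaining = 10 - 4 = 6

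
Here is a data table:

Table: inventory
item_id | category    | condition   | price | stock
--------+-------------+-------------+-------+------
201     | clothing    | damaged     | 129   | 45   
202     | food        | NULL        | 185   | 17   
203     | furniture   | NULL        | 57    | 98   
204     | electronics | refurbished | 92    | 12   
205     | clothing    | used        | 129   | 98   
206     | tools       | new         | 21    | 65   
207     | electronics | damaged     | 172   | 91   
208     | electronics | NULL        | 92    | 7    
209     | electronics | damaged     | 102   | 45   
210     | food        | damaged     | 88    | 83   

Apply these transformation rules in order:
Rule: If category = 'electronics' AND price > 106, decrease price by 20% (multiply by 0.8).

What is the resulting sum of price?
1032.6

Step 1: Find records where category = 'electronics' AND price > 106
Step 2: 1 records match, summing to 172
Step 3: After multiplier: 172 × 0.8 = 137.6
Step 4: Unaffected records sum: 895
Step 5: Final sum = 137.6 + 895 = 1032.6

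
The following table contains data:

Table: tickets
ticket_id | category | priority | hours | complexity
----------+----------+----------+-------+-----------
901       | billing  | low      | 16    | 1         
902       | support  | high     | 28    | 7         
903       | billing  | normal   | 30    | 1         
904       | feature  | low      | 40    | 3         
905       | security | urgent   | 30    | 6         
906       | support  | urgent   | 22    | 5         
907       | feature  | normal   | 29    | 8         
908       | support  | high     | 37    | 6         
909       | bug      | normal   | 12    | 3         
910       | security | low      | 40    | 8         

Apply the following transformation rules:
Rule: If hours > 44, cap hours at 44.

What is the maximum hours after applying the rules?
40

Step 1: Original maximum hours = 40
Step 2: Check cap of 44 against maximum
Step 3: No records exceed the cap (max 40 <= cap 44), so no capping applies
Step 4: Maximum after transformation = 40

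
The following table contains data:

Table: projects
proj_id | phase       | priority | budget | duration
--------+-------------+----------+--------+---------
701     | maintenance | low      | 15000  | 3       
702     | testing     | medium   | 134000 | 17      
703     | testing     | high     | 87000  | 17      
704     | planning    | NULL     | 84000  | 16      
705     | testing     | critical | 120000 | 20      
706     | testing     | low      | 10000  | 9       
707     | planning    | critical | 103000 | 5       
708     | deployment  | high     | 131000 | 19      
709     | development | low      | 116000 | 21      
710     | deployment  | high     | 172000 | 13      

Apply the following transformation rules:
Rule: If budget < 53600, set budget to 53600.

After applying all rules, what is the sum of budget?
1054200

Step 1: 2 records have budget < 53600
Step 2: These records originally summed to 25000
Step 3: After setting to minimum: 2 × 53600 = 107200
Step 4: Unaffected records sum: 947000
Step 5: Final sum = 107200 + 947000 = 1054200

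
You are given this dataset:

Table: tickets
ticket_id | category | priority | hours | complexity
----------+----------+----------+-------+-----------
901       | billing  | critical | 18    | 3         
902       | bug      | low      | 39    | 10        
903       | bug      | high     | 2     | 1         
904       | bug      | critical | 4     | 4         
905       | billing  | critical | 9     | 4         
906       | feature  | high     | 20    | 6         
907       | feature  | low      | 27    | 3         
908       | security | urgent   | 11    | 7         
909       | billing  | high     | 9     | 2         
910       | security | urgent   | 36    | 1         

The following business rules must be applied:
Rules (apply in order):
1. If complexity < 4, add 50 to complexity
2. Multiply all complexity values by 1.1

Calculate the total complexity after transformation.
320.1

Step 1: Apply Rule 1 - Add 50 to records with complexity < 4
  - 5 records affected: 10 + (5 × 50) = 260
  - Unaffected records: 31
  - Sum after Rule 1: 291
Step 2: Apply Rule 2 - Multiply all by 1.1
  - 291 × 1.1 = 320.1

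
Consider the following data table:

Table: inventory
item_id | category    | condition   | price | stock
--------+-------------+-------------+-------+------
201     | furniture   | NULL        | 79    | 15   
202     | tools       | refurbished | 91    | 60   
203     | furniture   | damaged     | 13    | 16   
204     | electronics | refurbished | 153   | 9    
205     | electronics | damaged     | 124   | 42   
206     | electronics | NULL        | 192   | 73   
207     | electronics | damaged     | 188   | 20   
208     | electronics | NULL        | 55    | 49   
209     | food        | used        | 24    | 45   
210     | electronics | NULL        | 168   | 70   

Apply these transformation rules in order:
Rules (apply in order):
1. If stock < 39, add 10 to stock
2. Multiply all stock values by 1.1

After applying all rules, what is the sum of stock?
482.9

Step 1: Apply Rule 1 - Add 10 to records with stock < 39
  - 4 records affected: 60 + (4 × 10) = 100
  - Unaffected records: 339
  - Sum after Rule 1: 439
Step 2: Apply Rule 2 - Multiply all by 1.1
  - 439 × 1.1 = 482.9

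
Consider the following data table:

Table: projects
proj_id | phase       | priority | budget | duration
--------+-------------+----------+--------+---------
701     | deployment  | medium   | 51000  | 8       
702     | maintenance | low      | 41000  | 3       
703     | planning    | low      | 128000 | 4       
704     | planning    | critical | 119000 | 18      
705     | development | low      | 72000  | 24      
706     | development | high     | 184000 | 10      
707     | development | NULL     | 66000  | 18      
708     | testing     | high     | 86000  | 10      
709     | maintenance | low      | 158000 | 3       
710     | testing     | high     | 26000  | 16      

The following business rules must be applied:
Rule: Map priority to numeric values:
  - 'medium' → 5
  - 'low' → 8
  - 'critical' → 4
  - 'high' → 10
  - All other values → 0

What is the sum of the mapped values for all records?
71

Step 1: Apply mapping to each record
Step 2: Count by status:
  'medium': 1 records × 5 = 5
  'low': 4 records × 8 = 32
  'critical': 1 records × 4 = 4
  'high': 3 records × 10 = 30
Step 3: Sum all mapped values = 71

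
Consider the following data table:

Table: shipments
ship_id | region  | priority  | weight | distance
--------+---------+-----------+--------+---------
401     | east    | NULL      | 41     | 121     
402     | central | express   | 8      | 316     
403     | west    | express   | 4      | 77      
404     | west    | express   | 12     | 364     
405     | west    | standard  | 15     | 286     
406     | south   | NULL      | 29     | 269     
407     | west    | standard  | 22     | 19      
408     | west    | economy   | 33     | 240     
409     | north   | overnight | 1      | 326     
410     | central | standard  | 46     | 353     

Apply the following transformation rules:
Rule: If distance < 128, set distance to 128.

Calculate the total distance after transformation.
2538

Step 1: 3 records have distance < 128
Step 2: These records originally summed to 217
Step 3: After setting to minimum: 3 × 128 = 384
Step 4: Unaffected records sum: 2154
Step 5: Final sum = 384 + 2154 = 2538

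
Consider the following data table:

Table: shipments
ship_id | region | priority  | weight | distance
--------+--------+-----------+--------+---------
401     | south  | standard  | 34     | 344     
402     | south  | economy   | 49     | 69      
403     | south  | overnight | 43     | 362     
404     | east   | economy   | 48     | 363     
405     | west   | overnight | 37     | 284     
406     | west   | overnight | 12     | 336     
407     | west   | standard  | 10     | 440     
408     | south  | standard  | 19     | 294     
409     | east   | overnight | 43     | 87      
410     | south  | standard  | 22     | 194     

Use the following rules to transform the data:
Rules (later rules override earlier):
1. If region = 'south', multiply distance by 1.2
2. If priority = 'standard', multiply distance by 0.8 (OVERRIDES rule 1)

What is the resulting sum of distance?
2604.8

Step 1: Rule 2 takes priority for records with priority = 'standard'
  - 4 records: 1272 × 0.8 = 1017.6
Step 2: Rule 1 applies to remaining records with region = 'south'
  - 2 records: 431 × 1.2 = 517.2
Step 3: Other records unchanged: 1070
Step 4: Final sum = 1017.6 + 517.2 + 1070 = 2604.8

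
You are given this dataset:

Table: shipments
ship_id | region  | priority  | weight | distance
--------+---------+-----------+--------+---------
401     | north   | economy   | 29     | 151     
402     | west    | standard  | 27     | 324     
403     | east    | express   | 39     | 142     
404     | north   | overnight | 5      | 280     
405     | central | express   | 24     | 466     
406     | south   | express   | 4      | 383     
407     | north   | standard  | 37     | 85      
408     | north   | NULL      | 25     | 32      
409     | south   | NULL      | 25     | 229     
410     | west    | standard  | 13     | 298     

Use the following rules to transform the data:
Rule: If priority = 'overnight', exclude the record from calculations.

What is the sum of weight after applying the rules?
223

Step 1: Identify records where priority = 'overnight'
Step 2: The excluded records sum to 5
Step 3: Original total weight = 228
Step 4: Remaining total = 228 - 5 = 223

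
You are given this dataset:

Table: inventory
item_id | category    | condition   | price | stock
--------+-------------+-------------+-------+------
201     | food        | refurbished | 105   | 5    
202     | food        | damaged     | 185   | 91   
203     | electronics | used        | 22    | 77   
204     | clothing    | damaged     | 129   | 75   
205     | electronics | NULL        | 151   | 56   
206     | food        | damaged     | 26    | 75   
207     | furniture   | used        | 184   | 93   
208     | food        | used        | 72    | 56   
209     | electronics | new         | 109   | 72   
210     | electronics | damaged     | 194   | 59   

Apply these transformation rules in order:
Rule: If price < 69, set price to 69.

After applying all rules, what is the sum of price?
1267

Step 1: 2 records have price < 69
Step 2: These records originally summed to 48
Step 3: After setting to minimum: 2 × 69 = 138
Step 4: Unaffected records sum: 1129
Step 5: Final sum = 138 + 1129 = 1267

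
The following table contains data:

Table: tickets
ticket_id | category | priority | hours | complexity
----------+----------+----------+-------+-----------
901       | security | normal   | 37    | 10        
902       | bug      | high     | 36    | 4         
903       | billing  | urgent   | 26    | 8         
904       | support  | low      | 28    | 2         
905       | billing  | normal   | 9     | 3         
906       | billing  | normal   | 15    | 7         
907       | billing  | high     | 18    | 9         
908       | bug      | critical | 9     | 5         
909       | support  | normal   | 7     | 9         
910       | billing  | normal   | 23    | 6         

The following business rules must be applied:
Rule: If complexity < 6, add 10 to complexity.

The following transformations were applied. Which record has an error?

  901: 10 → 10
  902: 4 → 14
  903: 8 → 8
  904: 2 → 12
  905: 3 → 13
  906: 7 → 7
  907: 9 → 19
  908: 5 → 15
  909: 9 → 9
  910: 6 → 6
Record 907 has an error. The correct transformed value should be 9, not 19.

Step 1: Check each record against the rule
Step 2: Record 907 has complexity = 9
Step 3: Since 9 >= 6, the bonus should not have been applied
Step 4: Correct value = 9, but claimed value = 19
Conclusion: Record 907 has the error.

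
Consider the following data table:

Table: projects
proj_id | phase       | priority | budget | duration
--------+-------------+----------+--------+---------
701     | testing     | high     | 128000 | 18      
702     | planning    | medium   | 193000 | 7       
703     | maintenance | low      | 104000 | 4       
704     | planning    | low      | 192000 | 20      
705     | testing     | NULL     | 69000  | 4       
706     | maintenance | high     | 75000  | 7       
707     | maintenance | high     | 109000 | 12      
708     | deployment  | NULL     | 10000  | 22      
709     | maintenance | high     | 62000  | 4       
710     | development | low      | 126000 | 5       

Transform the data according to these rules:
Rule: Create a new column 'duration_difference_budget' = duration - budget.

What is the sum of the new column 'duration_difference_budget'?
-1067897

Step 1: For each record, compute duration - budget
Example calculations:
  18 - 128000 = -127982
  7 - 193000 = -192993
  4 - 104000 = -103996
  ...
Step 2: Sum all derived values
Step 3: Total = -1067897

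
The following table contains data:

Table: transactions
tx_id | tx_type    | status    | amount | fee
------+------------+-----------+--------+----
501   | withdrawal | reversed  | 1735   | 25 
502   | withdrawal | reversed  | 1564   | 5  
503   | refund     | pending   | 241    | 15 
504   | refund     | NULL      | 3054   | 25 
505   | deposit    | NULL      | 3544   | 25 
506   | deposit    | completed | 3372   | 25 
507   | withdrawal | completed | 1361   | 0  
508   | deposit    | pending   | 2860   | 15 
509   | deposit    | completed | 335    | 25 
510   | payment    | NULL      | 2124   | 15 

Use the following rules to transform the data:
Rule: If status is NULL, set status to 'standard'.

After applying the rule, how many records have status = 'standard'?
3

Step 1: Count records where status IS NULL
Step 2: Found 3 records with NULL status
Step 3: These records will have status set to 'standard'
Step 4: Records already having status = 'standard': 0
Step 5: Answer: 3 + 0 = 3 records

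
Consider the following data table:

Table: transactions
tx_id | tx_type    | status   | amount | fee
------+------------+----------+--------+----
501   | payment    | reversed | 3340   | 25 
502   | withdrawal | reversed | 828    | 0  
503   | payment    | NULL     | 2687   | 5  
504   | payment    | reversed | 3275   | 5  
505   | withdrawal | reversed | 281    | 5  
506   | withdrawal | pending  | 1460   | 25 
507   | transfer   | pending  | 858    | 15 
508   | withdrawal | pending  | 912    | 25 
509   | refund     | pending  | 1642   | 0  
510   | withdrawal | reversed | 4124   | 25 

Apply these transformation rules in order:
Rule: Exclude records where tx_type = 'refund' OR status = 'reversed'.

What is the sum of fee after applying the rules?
70

Step 1: Find records where tx_type = 'refund' OR status = 'reversed'
Step 2: 6 records match, summing to 60
Step 3: Original sum: 130
Step 4: Remaining sum = 130 - 60 = 70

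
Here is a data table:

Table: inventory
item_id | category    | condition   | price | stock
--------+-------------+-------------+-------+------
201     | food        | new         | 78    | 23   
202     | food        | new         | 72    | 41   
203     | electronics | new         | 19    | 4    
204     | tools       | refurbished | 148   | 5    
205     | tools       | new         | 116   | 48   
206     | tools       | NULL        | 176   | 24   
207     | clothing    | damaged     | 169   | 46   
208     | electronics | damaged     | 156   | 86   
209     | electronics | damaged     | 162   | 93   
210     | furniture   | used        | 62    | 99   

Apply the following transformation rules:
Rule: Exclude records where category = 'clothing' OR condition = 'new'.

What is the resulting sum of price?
704

Step 1: Find records where category = 'clothing' OR condition = 'new'
Step 2: 5 records match, summing to 454
Step 3: Original sum: 1158
Step 4: Remaining sum = 1158 - 454 = 704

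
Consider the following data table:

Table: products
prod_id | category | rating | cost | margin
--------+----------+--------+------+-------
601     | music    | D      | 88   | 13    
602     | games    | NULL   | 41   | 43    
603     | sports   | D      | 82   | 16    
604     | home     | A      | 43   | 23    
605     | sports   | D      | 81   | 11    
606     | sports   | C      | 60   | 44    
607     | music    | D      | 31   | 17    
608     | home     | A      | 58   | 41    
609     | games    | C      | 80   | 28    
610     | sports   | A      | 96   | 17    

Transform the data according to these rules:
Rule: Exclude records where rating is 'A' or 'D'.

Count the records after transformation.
3

Step 1: Count records to exclude
  - 3 (A) + 4 (D) = 7 records
Step 2: Total records: 10
Step 3: Remaining = 10 - 7 = 3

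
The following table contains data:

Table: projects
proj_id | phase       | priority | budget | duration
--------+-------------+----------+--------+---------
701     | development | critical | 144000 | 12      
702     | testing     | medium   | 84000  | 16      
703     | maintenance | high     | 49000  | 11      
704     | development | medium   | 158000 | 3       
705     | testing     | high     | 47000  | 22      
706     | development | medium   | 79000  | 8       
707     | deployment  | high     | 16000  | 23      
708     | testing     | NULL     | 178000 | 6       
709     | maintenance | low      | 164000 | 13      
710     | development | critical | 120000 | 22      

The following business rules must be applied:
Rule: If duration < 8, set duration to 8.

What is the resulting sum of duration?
143

Step 1: 2 records have duration < 8
Step 2: These records originally summed to 9
Step 3: After setting to minimum: 2 × 8 = 16
Step 4: Unaffected records sum: 127
Step 5: Final sum = 16 + 127 = 143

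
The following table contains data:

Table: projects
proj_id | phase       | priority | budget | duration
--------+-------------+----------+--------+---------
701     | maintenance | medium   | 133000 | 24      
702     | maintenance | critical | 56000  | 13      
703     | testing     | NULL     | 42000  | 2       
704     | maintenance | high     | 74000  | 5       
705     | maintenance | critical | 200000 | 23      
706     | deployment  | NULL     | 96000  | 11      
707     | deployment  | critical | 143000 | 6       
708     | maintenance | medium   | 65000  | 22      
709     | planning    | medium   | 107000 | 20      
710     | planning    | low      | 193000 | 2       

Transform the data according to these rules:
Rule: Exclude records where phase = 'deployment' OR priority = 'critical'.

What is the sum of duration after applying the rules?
75

Step 1: Find records where phase = 'deployment' OR priority = 'critical'
Step 2: 4 records match, summing to 53
Step 3: Original sum: 128
Step 4: Remaining sum = 128 - 53 = 75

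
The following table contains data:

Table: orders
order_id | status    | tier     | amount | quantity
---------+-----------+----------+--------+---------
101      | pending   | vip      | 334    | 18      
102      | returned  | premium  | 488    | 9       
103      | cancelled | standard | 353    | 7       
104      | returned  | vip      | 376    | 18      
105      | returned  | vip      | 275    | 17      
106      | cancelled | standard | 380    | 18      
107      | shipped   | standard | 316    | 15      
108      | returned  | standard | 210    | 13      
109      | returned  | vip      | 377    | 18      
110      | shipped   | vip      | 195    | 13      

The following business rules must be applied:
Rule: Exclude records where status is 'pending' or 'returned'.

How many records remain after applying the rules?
4

Step 1: Count records to exclude
  - 1 (pending) + 5 (returned) = 6 records
Step 2: Total records: 10
Step 3: Remaining = 10 - 6 = 4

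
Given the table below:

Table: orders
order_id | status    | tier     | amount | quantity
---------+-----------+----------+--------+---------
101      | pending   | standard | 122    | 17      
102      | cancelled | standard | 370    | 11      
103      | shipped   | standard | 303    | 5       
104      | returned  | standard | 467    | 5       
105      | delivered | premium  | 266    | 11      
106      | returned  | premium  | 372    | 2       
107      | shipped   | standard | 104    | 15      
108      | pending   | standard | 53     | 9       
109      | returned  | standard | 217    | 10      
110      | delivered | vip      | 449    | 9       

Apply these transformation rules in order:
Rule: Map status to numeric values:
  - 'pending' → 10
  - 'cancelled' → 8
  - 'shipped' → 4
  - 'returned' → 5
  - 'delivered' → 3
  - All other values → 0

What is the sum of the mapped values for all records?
57

Step 1: Apply mapping to each record
Step 2: Count by status:
  'pending': 2 records × 10 = 20
  'cancelled': 1 records × 8 = 8
  'shipped': 2 records × 4 = 8
  'returned': 3 records × 5 = 15
  'delivered': 2 records × 3 = 6
Step 3: Sum all mapped values = 57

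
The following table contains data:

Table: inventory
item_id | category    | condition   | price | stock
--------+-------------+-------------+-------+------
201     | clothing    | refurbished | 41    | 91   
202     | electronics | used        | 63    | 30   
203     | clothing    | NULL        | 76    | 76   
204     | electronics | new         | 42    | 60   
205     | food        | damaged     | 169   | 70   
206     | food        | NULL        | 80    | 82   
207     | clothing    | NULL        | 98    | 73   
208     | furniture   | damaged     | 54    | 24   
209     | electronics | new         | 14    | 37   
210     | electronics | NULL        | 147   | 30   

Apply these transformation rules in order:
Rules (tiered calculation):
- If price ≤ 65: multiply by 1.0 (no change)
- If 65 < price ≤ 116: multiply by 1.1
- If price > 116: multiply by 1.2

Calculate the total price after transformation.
872.6

Step 1: Tier 1 (price ≤ 65): 5 records, sum = 214 × 1.0 = 214.0
Step 2: Tier 2 (65 < price ≤ 116): 3 records, sum = 254 × 1.1 = 279.4
Step 3: Tier 3 (price > 116): 2 records, sum = 316 × 1.2 = 379.2
Step 4: Final sum = 214.0 + 279.4 + 379.2 = 872.6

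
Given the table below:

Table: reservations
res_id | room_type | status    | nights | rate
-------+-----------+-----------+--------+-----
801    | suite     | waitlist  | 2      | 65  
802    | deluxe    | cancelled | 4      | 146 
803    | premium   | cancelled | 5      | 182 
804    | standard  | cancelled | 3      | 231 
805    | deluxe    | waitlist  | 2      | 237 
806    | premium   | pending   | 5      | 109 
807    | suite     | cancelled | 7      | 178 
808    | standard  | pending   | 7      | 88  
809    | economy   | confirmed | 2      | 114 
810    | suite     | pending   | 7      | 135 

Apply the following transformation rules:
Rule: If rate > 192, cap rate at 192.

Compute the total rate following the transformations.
1401

Step 1: 2 records have rate > 192
Step 2: These records originally summed to 468
Step 3: After capping: 2 × 192 = 384
Step 4: Unaffected records sum: 1017
Step 5: Final sum = 384 + 1017 = 1401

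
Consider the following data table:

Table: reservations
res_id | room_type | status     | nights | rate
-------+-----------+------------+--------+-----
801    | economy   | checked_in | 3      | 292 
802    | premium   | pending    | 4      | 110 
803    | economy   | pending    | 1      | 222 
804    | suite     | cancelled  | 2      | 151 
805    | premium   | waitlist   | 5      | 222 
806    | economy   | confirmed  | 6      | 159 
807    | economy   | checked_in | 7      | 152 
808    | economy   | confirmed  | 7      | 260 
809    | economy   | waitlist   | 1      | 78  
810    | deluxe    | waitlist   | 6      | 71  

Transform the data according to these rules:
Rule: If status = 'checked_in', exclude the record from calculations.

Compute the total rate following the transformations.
1273

Step 1: Identify records where status = 'checked_in'
Step 2: The excluded records sum to 444
Step 3: Original total rate = 1717
Step 4: Remaining total = 1717 - 444 = 1273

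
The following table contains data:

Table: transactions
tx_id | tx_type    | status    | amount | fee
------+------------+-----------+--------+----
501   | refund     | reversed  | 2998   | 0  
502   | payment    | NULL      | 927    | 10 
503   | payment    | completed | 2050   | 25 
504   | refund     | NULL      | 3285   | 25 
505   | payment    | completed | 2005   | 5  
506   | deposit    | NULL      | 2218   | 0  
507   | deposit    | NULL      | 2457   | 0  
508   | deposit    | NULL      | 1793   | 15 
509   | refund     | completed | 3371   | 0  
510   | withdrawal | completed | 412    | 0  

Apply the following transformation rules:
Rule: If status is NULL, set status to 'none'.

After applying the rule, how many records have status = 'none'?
5

Step 1: Count records where status IS NULL
Step 2: Found 5 records with NULL status
Step 3: These records will have status set to 'none'
Step 4: Records already having status = 'none': 0
Step 5: Answer: 5 + 0 = 5 records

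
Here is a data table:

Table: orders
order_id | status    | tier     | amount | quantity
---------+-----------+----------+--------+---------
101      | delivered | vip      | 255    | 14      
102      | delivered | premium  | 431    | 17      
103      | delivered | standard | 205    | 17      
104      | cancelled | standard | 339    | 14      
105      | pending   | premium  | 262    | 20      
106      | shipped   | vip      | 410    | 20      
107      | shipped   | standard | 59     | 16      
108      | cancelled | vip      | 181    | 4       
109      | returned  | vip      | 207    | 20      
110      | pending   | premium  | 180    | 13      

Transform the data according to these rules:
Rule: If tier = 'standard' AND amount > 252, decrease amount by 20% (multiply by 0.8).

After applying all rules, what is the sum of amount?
2461.2

Step 1: Find records where tier = 'standard' AND amount > 252
Step 2: 1 records match, summing to 339
Step 3: After multiplier: 339 × 0.8 = 271.2
Step 4: Unaffected records sum: 2190
Step 5: Final sum = 271.2 + 2190 = 2461.2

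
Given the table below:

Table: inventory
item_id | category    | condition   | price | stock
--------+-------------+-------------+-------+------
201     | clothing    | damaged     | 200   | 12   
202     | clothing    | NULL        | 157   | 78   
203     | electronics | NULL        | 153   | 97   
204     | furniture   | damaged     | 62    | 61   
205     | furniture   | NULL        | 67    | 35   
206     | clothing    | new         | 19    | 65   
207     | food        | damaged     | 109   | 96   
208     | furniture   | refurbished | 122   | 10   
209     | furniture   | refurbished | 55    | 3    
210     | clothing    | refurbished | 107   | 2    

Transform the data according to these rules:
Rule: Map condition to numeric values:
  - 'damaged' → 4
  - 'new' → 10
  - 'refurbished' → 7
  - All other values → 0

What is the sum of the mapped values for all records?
43

Step 1: Apply mapping to each record
Step 2: Count by status:
  'damaged': 3 records × 4 = 12
  'new': 1 records × 10 = 10
  'refurbished': 3 records × 7 = 21
Step 3: Sum all mapped values = 43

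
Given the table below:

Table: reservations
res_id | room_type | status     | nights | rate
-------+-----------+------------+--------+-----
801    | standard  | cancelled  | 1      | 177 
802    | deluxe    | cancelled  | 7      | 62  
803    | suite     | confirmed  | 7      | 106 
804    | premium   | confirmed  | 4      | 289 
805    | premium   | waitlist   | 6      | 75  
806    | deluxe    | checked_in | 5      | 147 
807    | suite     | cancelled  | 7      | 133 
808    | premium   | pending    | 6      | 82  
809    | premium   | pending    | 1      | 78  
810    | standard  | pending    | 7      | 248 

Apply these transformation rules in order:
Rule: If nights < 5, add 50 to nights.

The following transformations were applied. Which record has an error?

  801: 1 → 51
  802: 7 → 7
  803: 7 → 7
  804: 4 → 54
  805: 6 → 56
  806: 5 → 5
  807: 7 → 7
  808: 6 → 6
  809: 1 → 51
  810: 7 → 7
Record 805 has an error. The correct transformed value should be 6, not 56.

Step 1: Check each record against the rule
Step 2: Record 805 has nights = 6
Step 3: Since 6 >= 5, the bonus should not have been applied
Step 4: Correct value = 6, but claimed value = 56
Conclusion: Record 805 has the error.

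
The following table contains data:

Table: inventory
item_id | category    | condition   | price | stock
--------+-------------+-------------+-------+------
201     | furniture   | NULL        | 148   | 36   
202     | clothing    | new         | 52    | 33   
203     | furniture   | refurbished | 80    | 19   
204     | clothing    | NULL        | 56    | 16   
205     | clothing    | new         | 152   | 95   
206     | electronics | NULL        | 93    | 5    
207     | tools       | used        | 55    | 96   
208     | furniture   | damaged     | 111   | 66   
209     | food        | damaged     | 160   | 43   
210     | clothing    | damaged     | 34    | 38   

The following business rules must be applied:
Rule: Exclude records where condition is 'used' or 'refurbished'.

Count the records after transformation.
8

Step 1: Count records to exclude
  - 1 (used) + 1 (refurbished) = 2 records
Step 2: Total records: 10
Step 3: Remaining = 10 - 2 = 8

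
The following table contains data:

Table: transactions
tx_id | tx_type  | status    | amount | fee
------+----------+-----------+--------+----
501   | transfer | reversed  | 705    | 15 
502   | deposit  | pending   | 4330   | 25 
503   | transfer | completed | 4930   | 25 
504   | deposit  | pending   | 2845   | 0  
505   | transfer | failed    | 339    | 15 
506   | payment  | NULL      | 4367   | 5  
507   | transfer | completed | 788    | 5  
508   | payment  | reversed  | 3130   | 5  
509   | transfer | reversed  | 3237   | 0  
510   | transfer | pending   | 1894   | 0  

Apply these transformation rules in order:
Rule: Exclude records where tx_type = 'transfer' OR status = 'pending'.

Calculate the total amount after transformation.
7497

Step 1: Find records where tx_type = 'transfer' OR status = 'pending'
Step 2: 8 records match, summing to 19068
Step 3: Original sum: 26565
Step 4: Remaining sum = 26565 - 19068 = 7497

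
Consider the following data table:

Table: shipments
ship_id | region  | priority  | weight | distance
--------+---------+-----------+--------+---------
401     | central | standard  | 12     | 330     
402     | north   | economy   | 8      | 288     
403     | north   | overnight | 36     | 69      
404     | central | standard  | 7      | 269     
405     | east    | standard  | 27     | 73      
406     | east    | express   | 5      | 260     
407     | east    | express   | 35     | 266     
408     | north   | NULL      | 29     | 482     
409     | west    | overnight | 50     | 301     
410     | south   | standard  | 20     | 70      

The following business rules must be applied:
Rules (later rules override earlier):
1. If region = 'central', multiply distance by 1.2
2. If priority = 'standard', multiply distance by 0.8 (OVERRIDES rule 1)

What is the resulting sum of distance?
2259.6

Step 1: Rule 2 takes priority for records with priority = 'standard'
  - 4 records: 742 × 0.8 = 593.6
Step 2: Rule 1 applies to remaining records with region = 'central'
  - 0 records: 0 × 1.2 = 0.0
Step 3: Other records unchanged: 1666
Step 4: Final sum = 593.6 + 0.0 + 1666 = 2259.6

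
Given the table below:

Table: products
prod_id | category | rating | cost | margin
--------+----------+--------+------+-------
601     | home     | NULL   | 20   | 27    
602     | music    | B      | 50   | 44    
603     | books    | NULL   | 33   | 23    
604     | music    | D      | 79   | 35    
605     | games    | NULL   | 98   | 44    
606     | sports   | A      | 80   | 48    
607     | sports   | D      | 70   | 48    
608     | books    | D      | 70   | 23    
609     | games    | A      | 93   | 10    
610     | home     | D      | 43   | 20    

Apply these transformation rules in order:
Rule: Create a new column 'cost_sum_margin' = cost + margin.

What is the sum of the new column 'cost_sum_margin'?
958

Step 1: For each record, compute cost + margin
Example calculations:
  20 + 27 = 47
  50 + 44 = 94
  33 + 23 = 56
  ...
Step 2: Sum all derived values
Step 3: Total = 958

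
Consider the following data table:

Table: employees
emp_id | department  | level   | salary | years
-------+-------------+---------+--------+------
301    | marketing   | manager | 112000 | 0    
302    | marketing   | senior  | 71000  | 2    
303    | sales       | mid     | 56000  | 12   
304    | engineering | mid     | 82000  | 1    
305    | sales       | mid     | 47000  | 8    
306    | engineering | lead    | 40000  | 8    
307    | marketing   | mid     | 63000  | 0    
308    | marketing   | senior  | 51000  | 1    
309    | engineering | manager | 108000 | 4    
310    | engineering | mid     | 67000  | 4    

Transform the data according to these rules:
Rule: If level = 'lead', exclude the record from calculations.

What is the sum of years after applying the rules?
32

Step 1: Identify records where level = 'lead'
Step 2: The excluded records sum to 8
Step 3: Original total years = 40
Step 4: Remaining total = 40 - 8 = 32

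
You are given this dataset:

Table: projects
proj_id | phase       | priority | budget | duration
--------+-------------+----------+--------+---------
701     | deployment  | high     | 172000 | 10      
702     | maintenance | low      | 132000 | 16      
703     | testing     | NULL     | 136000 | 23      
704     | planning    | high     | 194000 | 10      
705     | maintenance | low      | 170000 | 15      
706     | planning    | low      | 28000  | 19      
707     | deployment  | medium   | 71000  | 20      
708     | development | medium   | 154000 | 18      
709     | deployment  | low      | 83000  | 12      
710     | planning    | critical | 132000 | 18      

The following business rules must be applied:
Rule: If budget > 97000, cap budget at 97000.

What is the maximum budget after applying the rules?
97000

Step 1: Original maximum budget = 194000
Step 2: Apply cap at 97000
Step 3: 7 records had budget > 97000 and were capped
Step 4: Maximum after transformation = 97000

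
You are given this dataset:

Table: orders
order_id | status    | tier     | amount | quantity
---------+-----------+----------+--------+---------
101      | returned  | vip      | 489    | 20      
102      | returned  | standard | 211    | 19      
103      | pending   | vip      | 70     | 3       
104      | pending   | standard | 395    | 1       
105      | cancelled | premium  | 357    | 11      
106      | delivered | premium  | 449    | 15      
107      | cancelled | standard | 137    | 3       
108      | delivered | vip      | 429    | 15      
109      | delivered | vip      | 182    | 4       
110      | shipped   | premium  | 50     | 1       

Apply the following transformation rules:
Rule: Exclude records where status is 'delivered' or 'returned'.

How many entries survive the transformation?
5

Step 1: Count records to exclude
  - 3 (delivered) + 2 (returned) = 5 records
Step 2: Total records: 10
Step 3: Remaining = 10 - 5 = 5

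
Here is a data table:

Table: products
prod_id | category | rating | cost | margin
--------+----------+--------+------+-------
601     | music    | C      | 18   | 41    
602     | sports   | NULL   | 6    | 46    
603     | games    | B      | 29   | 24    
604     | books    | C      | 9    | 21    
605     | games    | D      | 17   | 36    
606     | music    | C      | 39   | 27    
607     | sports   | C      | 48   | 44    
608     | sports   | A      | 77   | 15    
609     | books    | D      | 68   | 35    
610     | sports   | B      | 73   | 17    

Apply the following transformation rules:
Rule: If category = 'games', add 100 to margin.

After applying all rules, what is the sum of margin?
506

Step 1: Count records where category = 'games': 2
Step 2: Total bonus added: 2 × 100 = 200
Step 3: Original sum of margin: 306
Step 4: Final sum = 306 + 200 = 506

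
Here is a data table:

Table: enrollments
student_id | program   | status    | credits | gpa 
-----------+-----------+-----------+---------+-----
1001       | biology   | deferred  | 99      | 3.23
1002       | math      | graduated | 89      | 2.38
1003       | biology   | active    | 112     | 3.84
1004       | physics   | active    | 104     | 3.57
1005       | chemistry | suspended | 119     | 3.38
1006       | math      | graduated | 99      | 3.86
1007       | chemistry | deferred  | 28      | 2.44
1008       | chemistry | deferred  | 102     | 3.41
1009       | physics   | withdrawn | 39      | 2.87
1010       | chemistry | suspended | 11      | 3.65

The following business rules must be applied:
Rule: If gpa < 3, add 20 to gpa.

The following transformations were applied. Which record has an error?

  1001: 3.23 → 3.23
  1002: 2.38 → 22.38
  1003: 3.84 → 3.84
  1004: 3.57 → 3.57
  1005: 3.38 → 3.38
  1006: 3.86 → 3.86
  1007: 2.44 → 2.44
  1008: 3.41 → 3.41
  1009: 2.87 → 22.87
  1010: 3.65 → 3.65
Record 1007 has an error. The correct transformed value should be 22.44, not 2.44.

Step 1: Check each record against the rule
Step 2: Record 1007 has gpa = 2.44
Step 3: Since 2.44 < 3, the bonus should have been applied
Step 4: Correct value = 22.44, but claimed value = 2.44
Conclusion: Record 1007 has the error.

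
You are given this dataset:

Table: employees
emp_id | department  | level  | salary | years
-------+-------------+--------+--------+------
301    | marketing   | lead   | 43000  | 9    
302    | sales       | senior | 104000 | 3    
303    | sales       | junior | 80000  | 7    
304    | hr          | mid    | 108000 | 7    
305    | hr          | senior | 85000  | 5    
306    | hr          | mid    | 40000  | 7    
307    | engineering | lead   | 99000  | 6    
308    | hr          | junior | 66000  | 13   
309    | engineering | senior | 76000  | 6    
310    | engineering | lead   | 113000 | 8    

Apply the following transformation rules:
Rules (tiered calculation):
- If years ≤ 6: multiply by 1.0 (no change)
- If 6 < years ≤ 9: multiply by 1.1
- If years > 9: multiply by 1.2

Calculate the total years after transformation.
77.4

Step 1: Tier 1 (years ≤ 6): 4 records, sum = 20 × 1.0 = 20.0
Step 2: Tier 2 (6 < years ≤ 9): 5 records, sum = 38 × 1.1 = 41.8
Step 3: Tier 3 (years > 9): 1 records, sum = 13 × 1.2 = 15.6
Step 4: Final sum = 20.0 + 41.8 + 15.6 = 77.4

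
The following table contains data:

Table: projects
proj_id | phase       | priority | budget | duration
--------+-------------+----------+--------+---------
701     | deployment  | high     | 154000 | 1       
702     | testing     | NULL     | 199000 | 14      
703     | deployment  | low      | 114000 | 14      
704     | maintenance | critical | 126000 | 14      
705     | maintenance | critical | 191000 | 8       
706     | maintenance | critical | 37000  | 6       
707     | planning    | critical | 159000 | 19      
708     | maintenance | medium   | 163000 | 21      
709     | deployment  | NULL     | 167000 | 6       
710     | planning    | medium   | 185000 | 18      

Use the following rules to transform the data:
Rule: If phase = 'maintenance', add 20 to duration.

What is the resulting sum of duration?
201

Step 1: Count records where phase = 'maintenance': 4
Step 2: Total bonus added: 4 × 20 = 80
Step 3: Original sum of duration: 121
Step 4: Final sum = 121 + 80 = 201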